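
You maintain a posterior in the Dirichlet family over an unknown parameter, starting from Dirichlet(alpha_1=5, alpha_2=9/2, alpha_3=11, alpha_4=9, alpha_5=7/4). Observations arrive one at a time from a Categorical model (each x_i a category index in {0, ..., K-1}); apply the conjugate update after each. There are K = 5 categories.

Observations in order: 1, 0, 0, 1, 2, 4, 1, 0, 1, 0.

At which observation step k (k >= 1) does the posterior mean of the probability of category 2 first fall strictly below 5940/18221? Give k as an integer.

obs 1: x=1 → posterior Dirichlet(5, 11/2, 11, 9, 7/4)
obs 2: x=0 → posterior Dirichlet(6, 11/2, 11, 9, 7/4)
obs 3: x=0 → posterior Dirichlet(7, 11/2, 11, 9, 7/4)
obs 4: x=1 → posterior Dirichlet(7, 13/2, 11, 9, 7/4)
obs 5: x=2 → posterior Dirichlet(7, 13/2, 12, 9, 7/4)
obs 6: x=4 → posterior Dirichlet(7, 13/2, 12, 9, 11/4)
obs 7: x=1 → posterior Dirichlet(7, 15/2, 12, 9, 11/4)
obs 8: x=0 → posterior Dirichlet(8, 15/2, 12, 9, 11/4)
obs 9: x=1 → posterior Dirichlet(8, 17/2, 12, 9, 11/4)
obs 10: x=0 → posterior Dirichlet(9, 17/2, 12, 9, 11/4)

k = 3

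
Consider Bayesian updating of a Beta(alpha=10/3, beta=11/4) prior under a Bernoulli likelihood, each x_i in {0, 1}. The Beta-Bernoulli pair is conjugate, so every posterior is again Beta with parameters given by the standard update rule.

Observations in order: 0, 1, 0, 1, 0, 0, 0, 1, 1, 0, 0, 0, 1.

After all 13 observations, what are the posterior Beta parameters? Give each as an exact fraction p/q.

obs 1: x=0 → posterior Beta(10/3, 15/4)
obs 2: x=1 → posterior Beta(13/3, 15/4)
obs 3: x=0 → posterior Beta(13/3, 19/4)
obs 4: x=1 → posterior Beta(16/3, 19/4)
obs 5: x=0 → posterior Beta(16/3, 23/4)
obs 6: x=0 → posterior Beta(16/3, 27/4)
obs 7: x=0 → posterior Beta(16/3, 31/4)
obs 8: x=1 → posterior Beta(19/3, 31/4)
obs 9: x=1 → posterior Beta(22/3, 31/4)
obs 10: x=0 → posterior Beta(22/3, 35/4)
obs 11: x=0 → posterior Beta(22/3, 39/4)
obs 12: x=0 → posterior Beta(22/3, 43/4)
obs 13: x=1 → posterior Beta(25/3, 43/4)

alpha=25/3, beta=43/4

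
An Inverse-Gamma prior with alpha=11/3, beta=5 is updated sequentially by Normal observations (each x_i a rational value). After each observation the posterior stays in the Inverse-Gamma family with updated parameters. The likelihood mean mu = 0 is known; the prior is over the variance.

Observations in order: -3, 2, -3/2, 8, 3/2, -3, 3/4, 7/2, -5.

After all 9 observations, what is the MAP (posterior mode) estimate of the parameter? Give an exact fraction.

obs 1: x=-3 → posterior Inverse-Gamma(25/6, 19/2)
obs 2: x=2 → posterior Inverse-Gamma(14/3, 23/2)
obs 3: x=-3/2 → posterior Inverse-Gamma(31/6, 101/8)
obs 4: x=8 → posterior Inverse-Gamma(17/3, 357/8)
obs 5: x=3/2 → posterior Inverse-Gamma(37/6, 183/4)
obs 6: x=-3 → posterior Inverse-Gamma(20/3, 201/4)
obs 7: x=3/4 → posterior Inverse-Gamma(43/6, 1617/32)
obs 8: x=7/2 → posterior Inverse-Gamma(23/3, 1813/32)
obs 9: x=-5 → posterior Inverse-Gamma(49/6, 2213/32)

6639/880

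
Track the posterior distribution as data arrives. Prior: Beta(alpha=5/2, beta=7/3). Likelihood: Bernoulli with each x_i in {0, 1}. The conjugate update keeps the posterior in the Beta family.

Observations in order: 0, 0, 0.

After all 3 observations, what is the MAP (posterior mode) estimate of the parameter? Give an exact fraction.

obs 1: x=0 → posterior Beta(5/2, 10/3)
obs 2: x=0 → posterior Beta(5/2, 13/3)
obs 3: x=0 → posterior Beta(5/2, 16/3)

9/35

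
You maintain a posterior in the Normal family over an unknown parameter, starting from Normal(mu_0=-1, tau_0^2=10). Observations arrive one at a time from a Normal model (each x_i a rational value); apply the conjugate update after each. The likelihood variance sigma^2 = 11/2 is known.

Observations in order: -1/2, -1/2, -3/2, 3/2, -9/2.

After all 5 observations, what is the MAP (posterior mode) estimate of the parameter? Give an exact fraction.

-121/111

obs 1: x=-1/2 → posterior Normal(-21/31, 110/31)
obs 2: x=-1/2 → posterior Normal(-31/51, 110/51)
obs 3: x=-3/2 → posterior Normal(-61/71, 110/71)
obs 4: x=3/2 → posterior Normal(-31/91, 110/91)
obs 5: x=-9/2 → posterior Normal(-121/111, 110/111)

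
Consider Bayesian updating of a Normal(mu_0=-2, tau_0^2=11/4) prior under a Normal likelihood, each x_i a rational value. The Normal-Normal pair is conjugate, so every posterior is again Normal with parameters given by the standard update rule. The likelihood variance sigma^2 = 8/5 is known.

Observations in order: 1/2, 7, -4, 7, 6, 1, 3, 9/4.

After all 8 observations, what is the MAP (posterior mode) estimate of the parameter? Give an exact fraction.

obs 1: x=1/2 → posterior Normal(-73/174, 88/87)
obs 2: x=7 → posterior Normal(697/284, 44/71)
obs 3: x=-4 → posterior Normal(257/394, 88/197)
obs 4: x=7 → posterior Normal(1027/504, 22/63)
obs 5: x=6 → posterior Normal(1687/614, 88/307)
obs 6: x=1 → posterior Normal(1797/724, 44/181)
obs 7: x=3 → posterior Normal(709/278, 88/417)
obs 8: x=9/4 → posterior Normal(4749/1888, 11/59)

4749/1888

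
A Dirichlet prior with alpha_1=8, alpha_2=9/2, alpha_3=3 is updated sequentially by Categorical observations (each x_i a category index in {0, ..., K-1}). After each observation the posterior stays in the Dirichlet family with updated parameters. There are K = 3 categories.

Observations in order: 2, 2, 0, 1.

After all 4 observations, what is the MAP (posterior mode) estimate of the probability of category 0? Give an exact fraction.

obs 1: x=2 → posterior Dirichlet(8, 9/2, 4)
obs 2: x=2 → posterior Dirichlet(8, 9/2, 5)
obs 3: x=0 → posterior Dirichlet(9, 9/2, 5)
obs 4: x=1 → posterior Dirichlet(9, 11/2, 5)

16/33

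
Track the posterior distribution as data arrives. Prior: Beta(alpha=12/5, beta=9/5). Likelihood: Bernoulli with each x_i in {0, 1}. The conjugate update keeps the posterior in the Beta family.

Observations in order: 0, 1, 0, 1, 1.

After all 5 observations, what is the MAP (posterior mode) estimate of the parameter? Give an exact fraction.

obs 1: x=0 → posterior Beta(12/5, 14/5)
obs 2: x=1 → posterior Beta(17/5, 14/5)
obs 3: x=0 → posterior Beta(17/5, 19/5)
obs 4: x=1 → posterior Beta(22/5, 19/5)
obs 5: x=1 → posterior Beta(27/5, 19/5)

11/18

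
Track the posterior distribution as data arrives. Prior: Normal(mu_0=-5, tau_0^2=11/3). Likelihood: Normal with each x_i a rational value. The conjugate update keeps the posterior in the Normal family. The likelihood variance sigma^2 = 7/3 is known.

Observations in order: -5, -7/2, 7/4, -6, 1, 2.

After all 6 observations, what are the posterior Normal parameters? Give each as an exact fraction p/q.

mu_0=-569/292, tau_0^2=77/219

obs 1: x=-5 → posterior Normal(-5, 77/54)
obs 2: x=-7/2 → posterior Normal(-257/58, 77/87)
obs 3: x=7/4 → posterior Normal(-437/160, 77/120)
obs 4: x=-6 → posterior Normal(-701/204, 77/153)
obs 5: x=1 → posterior Normal(-657/248, 77/186)
obs 6: x=2 → posterior Normal(-569/292, 77/219)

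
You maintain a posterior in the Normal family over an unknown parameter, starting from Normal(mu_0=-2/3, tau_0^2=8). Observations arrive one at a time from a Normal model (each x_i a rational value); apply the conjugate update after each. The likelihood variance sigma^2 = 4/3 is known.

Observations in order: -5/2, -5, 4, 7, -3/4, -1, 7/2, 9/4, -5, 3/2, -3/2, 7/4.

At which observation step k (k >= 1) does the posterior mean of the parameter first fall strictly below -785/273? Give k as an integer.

obs 1: x=-5/2 → posterior Normal(-47/21, 8/7)
obs 2: x=-5 → posterior Normal(-137/39, 8/13)
obs 3: x=4 → posterior Normal(-65/57, 8/19)
obs 4: x=7 → posterior Normal(61/75, 8/25)
obs 5: x=-3/4 → posterior Normal(95/186, 8/31)
obs 6: x=-1 → posterior Normal(59/222, 8/37)
obs 7: x=7/2 → posterior Normal(185/258, 8/43)
obs 8: x=9/4 → posterior Normal(19/21, 8/49)
obs 9: x=-5 → posterior Normal(43/165, 8/55)
obs 10: x=3/2 → posterior Normal(70/183, 8/61)
obs 11: x=-3/2 → posterior Normal(43/201, 8/67)
obs 12: x=7/4 → posterior Normal(149/438, 8/73)

k = 2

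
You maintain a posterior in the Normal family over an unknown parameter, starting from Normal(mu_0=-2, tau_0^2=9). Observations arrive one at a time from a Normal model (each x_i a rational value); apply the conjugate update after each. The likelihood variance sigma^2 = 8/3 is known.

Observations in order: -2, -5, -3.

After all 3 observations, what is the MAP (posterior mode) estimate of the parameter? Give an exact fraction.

obs 1: x=-2 → posterior Normal(-2, 72/35)
obs 2: x=-5 → posterior Normal(-205/62, 36/31)
obs 3: x=-3 → posterior Normal(-286/89, 72/89)

-286/89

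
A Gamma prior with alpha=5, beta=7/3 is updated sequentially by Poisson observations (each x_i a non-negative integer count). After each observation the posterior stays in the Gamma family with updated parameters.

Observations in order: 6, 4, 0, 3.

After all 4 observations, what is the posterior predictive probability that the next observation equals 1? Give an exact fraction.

2811438458043603521386707/16032488606509182822907904

obs 1: x=6 → posterior Gamma(11, 10/3)
obs 2: x=4 → posterior Gamma(15, 13/3)
obs 3: x=0 → posterior Gamma(15, 16/3)
obs 4: x=3 → posterior Gamma(18, 19/3)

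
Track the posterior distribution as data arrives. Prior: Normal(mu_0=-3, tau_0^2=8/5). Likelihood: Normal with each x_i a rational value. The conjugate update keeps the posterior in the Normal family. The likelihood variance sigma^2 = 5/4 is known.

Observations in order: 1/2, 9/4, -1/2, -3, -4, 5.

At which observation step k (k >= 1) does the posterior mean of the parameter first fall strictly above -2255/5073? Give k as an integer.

k = 2

obs 1: x=1/2 → posterior Normal(-59/57, 40/57)
obs 2: x=9/4 → posterior Normal(13/89, 40/89)
obs 3: x=-1/2 → posterior Normal(-3/121, 40/121)
obs 4: x=-3 → posterior Normal(-11/17, 40/153)
obs 5: x=-4 → posterior Normal(-227/185, 8/37)
obs 6: x=5 → posterior Normal(-67/217, 40/217)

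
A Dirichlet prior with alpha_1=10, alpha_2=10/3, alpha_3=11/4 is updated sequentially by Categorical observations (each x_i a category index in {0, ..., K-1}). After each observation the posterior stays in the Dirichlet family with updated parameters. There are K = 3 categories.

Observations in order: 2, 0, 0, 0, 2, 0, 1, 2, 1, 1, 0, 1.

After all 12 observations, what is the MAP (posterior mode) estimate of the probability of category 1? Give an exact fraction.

76/301

obs 1: x=2 → posterior Dirichlet(10, 10/3, 15/4)
obs 2: x=0 → posterior Dirichlet(11, 10/3, 15/4)
obs 3: x=0 → posterior Dirichlet(12, 10/3, 15/4)
obs 4: x=0 → posterior Dirichlet(13, 10/3, 15/4)
obs 5: x=2 → posterior Dirichlet(13, 10/3, 19/4)
obs 6: x=0 → posterior Dirichlet(14, 10/3, 19/4)
obs 7: x=1 → posterior Dirichlet(14, 13/3, 19/4)
obs 8: x=2 → posterior Dirichlet(14, 13/3, 23/4)
obs 9: x=1 → posterior Dirichlet(14, 16/3, 23/4)
obs 10: x=1 → posterior Dirichlet(14, 19/3, 23/4)
obs 11: x=0 → posterior Dirichlet(15, 19/3, 23/4)
obs 12: x=1 → posterior Dirichlet(15, 22/3, 23/4)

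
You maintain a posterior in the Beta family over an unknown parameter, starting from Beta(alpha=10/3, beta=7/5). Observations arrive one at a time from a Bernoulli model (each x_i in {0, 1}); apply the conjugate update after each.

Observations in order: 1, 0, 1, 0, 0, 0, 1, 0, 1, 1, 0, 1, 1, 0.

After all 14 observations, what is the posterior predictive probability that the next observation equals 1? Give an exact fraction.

155/281

obs 1: x=1 → posterior Beta(13/3, 7/5)
obs 2: x=0 → posterior Beta(13/3, 12/5)
obs 3: x=1 → posterior Beta(16/3, 12/5)
obs 4: x=0 → posterior Beta(16/3, 17/5)
obs 5: x=0 → posterior Beta(16/3, 22/5)
obs 6: x=0 → posterior Beta(16/3, 27/5)
obs 7: x=1 → posterior Beta(19/3, 27/5)
obs 8: x=0 → posterior Beta(19/3, 32/5)
obs 9: x=1 → posterior Beta(22/3, 32/5)
obs 10: x=1 → posterior Beta(25/3, 32/5)
obs 11: x=0 → posterior Beta(25/3, 37/5)
obs 12: x=1 → posterior Beta(28/3, 37/5)
obs 13: x=1 → posterior Beta(31/3, 37/5)
obs 14: x=0 → posterior Beta(31/3, 42/5)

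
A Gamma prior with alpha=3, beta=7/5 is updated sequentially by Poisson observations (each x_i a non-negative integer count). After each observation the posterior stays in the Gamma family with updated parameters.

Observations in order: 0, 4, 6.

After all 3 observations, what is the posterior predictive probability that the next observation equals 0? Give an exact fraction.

obs 1: x=0 → posterior Gamma(3, 12/5)
obs 2: x=4 → posterior Gamma(7, 17/5)
obs 3: x=6 → posterior Gamma(13, 22/5)

282810057883082752/4052555153018976267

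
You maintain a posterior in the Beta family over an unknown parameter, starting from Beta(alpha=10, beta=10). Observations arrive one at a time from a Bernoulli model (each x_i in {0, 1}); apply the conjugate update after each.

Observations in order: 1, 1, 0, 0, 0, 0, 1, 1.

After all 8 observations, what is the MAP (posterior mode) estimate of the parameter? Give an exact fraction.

obs 1: x=1 → posterior Beta(11, 10)
obs 2: x=1 → posterior Beta(12, 10)
obs 3: x=0 → posterior Beta(12, 11)
obs 4: x=0 → posterior Beta(12, 12)
obs 5: x=0 → posterior Beta(12, 13)
obs 6: x=0 → posterior Beta(12, 14)
obs 7: x=1 → posterior Beta(13, 14)
obs 8: x=1 → posterior Beta(14, 14)

1/2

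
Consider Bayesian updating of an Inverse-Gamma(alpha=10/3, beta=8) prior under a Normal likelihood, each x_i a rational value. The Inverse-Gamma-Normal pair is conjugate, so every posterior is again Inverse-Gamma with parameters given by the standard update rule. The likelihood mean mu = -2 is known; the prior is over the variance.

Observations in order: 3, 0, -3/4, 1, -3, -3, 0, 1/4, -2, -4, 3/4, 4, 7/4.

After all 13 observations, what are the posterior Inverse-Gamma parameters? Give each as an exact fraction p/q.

alpha=59/6, beta=513/8

obs 1: x=3 → posterior Inverse-Gamma(23/6, 41/2)
obs 2: x=0 → posterior Inverse-Gamma(13/3, 45/2)
obs 3: x=-3/4 → posterior Inverse-Gamma(29/6, 745/32)
obs 4: x=1 → posterior Inverse-Gamma(16/3, 889/32)
obs 5: x=-3 → posterior Inverse-Gamma(35/6, 905/32)
obs 6: x=-3 → posterior Inverse-Gamma(19/3, 921/32)
obs 7: x=0 → posterior Inverse-Gamma(41/6, 985/32)
obs 8: x=1/4 → posterior Inverse-Gamma(22/3, 533/16)
obs 9: x=-2 → posterior Inverse-Gamma(47/6, 533/16)
obs 10: x=-4 → posterior Inverse-Gamma(25/3, 565/16)
obs 11: x=3/4 → posterior Inverse-Gamma(53/6, 1251/32)
obs 12: x=4 → posterior Inverse-Gamma(28/3, 1827/32)
obs 13: x=7/4 → posterior Inverse-Gamma(59/6, 513/8)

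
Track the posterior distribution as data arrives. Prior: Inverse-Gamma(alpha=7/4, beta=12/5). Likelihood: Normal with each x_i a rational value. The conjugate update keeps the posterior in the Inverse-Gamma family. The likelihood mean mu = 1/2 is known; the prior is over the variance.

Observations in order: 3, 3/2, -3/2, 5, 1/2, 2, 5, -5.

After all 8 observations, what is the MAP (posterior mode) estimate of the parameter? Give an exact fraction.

obs 1: x=3 → posterior Inverse-Gamma(9/4, 221/40)
obs 2: x=3/2 → posterior Inverse-Gamma(11/4, 241/40)
obs 3: x=-3/2 → posterior Inverse-Gamma(13/4, 321/40)
obs 4: x=5 → posterior Inverse-Gamma(15/4, 363/20)
obs 5: x=1/2 → posterior Inverse-Gamma(17/4, 363/20)
obs 6: x=2 → posterior Inverse-Gamma(19/4, 771/40)
obs 7: x=5 → posterior Inverse-Gamma(21/4, 147/5)
obs 8: x=-5 → posterior Inverse-Gamma(23/4, 1781/40)

1781/270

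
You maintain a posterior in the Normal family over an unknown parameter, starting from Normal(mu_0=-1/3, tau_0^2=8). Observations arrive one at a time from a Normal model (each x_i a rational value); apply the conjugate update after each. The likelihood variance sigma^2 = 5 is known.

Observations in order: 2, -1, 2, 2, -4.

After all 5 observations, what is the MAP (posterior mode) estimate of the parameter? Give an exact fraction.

19/135

obs 1: x=2 → posterior Normal(43/39, 40/13)
obs 2: x=-1 → posterior Normal(19/63, 40/21)
obs 3: x=2 → posterior Normal(67/87, 40/29)
obs 4: x=2 → posterior Normal(115/111, 40/37)
obs 5: x=-4 → posterior Normal(19/135, 8/9)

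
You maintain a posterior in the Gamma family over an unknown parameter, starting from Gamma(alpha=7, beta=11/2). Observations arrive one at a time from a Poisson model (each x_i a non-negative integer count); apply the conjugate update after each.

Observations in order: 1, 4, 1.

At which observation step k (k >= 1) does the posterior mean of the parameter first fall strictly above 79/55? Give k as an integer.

k = 2

obs 1: x=1 → posterior Gamma(8, 13/2)
obs 2: x=4 → posterior Gamma(12, 15/2)
obs 3: x=1 → posterior Gamma(13, 17/2)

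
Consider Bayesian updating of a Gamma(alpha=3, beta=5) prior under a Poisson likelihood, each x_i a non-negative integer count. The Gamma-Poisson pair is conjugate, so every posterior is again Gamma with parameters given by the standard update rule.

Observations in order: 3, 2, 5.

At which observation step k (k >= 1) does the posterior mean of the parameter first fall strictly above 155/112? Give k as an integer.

k = 3

obs 1: x=3 → posterior Gamma(6, 6)
obs 2: x=2 → posterior Gamma(8, 7)
obs 3: x=5 → posterior Gamma(13, 8)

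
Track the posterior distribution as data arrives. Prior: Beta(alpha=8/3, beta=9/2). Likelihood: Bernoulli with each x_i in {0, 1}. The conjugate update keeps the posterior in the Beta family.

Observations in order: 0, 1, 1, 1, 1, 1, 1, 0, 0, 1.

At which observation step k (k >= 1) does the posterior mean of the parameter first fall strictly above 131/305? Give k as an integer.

k = 3

obs 1: x=0 → posterior Beta(8/3, 11/2)
obs 2: x=1 → posterior Beta(11/3, 11/2)
obs 3: x=1 → posterior Beta(14/3, 11/2)
obs 4: x=1 → posterior Beta(17/3, 11/2)
obs 5: x=1 → posterior Beta(20/3, 11/2)
obs 6: x=1 → posterior Beta(23/3, 11/2)
obs 7: x=1 → posterior Beta(26/3, 11/2)
obs 8: x=0 → posterior Beta(26/3, 13/2)
obs 9: x=0 → posterior Beta(26/3, 15/2)
obs 10: x=1 → posterior Beta(29/3, 15/2)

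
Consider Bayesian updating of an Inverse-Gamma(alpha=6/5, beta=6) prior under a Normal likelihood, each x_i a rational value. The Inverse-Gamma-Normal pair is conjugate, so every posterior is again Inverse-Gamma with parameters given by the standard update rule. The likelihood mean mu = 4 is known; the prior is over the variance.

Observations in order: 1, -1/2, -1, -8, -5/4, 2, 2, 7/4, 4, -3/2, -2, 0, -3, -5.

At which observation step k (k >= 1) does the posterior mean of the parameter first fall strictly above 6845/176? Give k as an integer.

k = 4

obs 1: x=1 → posterior Inverse-Gamma(17/10, 21/2)
obs 2: x=-1/2 → posterior Inverse-Gamma(11/5, 165/8)
obs 3: x=-1 → posterior Inverse-Gamma(27/10, 265/8)
obs 4: x=-8 → posterior Inverse-Gamma(16/5, 841/8)
obs 5: x=-5/4 → posterior Inverse-Gamma(37/10, 3805/32)
obs 6: x=2 → posterior Inverse-Gamma(21/5, 3869/32)
obs 7: x=2 → posterior Inverse-Gamma(47/10, 3933/32)
obs 8: x=7/4 → posterior Inverse-Gamma(26/5, 2007/16)
obs 9: x=4 → posterior Inverse-Gamma(57/10, 2007/16)
obs 10: x=-3/2 → posterior Inverse-Gamma(31/5, 2249/16)
obs 11: x=-2 → posterior Inverse-Gamma(67/10, 2537/16)
obs 12: x=0 → posterior Inverse-Gamma(36/5, 2665/16)
obs 13: x=-3 → posterior Inverse-Gamma(77/10, 3057/16)
obs 14: x=-5 → posterior Inverse-Gamma(41/5, 3705/16)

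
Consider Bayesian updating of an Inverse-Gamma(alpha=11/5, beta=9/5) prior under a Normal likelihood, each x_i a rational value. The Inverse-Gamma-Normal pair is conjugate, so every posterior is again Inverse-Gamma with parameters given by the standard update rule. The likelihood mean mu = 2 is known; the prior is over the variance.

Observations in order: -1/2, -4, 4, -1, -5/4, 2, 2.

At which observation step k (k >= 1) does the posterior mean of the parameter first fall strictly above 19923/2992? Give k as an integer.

k = 2

obs 1: x=-1/2 → posterior Inverse-Gamma(27/10, 197/40)
obs 2: x=-4 → posterior Inverse-Gamma(16/5, 917/40)
obs 3: x=4 → posterior Inverse-Gamma(37/10, 997/40)
obs 4: x=-1 → posterior Inverse-Gamma(21/5, 1177/40)
obs 5: x=-5/4 → posterior Inverse-Gamma(47/10, 5553/160)
obs 6: x=2 → posterior Inverse-Gamma(26/5, 5553/160)
obs 7: x=2 → posterior Inverse-Gamma(57/10, 5553/160)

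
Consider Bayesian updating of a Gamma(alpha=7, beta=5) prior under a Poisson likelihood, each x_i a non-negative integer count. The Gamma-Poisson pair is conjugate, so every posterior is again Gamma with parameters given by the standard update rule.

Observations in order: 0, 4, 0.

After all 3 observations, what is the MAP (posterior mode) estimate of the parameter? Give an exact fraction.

5/4

obs 1: x=0 → posterior Gamma(7, 6)
obs 2: x=4 → posterior Gamma(11, 7)
obs 3: x=0 → posterior Gamma(11, 8)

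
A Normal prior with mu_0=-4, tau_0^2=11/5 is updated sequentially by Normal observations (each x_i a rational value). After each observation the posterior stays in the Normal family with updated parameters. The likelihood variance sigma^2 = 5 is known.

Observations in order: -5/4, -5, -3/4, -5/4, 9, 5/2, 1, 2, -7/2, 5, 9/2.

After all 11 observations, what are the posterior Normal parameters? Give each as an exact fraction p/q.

mu_0=139/584, tau_0^2=55/146

obs 1: x=-5/4 → posterior Normal(-455/144, 55/36)
obs 2: x=-5 → posterior Normal(-675/188, 55/47)
obs 3: x=-3/4 → posterior Normal(-177/58, 55/58)
obs 4: x=-5/4 → posterior Normal(-763/276, 55/69)
obs 5: x=9 → posterior Normal(-367/320, 11/16)
obs 6: x=5/2 → posterior Normal(-257/364, 55/91)
obs 7: x=1 → posterior Normal(-71/136, 55/102)
obs 8: x=2 → posterior Normal(-125/452, 55/113)
obs 9: x=-7/2 → posterior Normal(-9/16, 55/124)
obs 10: x=5 → posterior Normal(-59/540, 11/27)
obs 11: x=9/2 → posterior Normal(139/584, 55/146)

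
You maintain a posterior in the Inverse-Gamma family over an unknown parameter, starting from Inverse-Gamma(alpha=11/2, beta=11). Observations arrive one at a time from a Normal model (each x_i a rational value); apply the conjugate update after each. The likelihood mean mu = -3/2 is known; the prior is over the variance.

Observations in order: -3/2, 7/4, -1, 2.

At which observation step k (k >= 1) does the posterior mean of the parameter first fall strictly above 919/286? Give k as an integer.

obs 1: x=-3/2 → posterior Inverse-Gamma(6, 11)
obs 2: x=7/4 → posterior Inverse-Gamma(13/2, 521/32)
obs 3: x=-1 → posterior Inverse-Gamma(7, 525/32)
obs 4: x=2 → posterior Inverse-Gamma(15/2, 721/32)

k = 4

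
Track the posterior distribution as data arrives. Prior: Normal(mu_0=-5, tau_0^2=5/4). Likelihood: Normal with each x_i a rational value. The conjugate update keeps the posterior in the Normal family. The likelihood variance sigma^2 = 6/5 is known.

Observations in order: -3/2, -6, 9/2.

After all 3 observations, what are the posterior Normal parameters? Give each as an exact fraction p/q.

mu_0=-65/33, tau_0^2=10/33

obs 1: x=-3/2 → posterior Normal(-45/14, 30/49)
obs 2: x=-6 → posterior Normal(-615/148, 15/37)
obs 3: x=9/2 → posterior Normal(-65/33, 10/33)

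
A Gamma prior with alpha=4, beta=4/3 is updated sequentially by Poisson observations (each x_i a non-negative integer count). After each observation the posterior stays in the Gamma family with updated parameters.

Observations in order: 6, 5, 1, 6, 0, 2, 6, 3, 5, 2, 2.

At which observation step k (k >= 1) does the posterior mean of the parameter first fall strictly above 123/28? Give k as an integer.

k = 2

obs 1: x=6 → posterior Gamma(10, 7/3)
obs 2: x=5 → posterior Gamma(15, 10/3)
obs 3: x=1 → posterior Gamma(16, 13/3)
obs 4: x=6 → posterior Gamma(22, 16/3)
obs 5: x=0 → posterior Gamma(22, 19/3)
obs 6: x=2 → posterior Gamma(24, 22/3)
obs 7: x=6 → posterior Gamma(30, 25/3)
obs 8: x=3 → posterior Gamma(33, 28/3)
obs 9: x=5 → posterior Gamma(38, 31/3)
obs 10: x=2 → posterior Gamma(40, 34/3)
obs 11: x=2 → posterior Gamma(42, 37/3)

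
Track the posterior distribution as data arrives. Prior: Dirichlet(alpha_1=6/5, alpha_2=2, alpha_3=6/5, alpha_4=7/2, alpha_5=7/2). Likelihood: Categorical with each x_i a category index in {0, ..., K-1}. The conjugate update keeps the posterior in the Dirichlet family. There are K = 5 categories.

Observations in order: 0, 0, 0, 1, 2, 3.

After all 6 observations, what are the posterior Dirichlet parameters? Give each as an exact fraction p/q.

obs 1: x=0 → posterior Dirichlet(11/5, 2, 6/5, 7/2, 7/2)
obs 2: x=0 → posterior Dirichlet(16/5, 2, 6/5, 7/2, 7/2)
obs 3: x=0 → posterior Dirichlet(21/5, 2, 6/5, 7/2, 7/2)
obs 4: x=1 → posterior Dirichlet(21/5, 3, 6/5, 7/2, 7/2)
obs 5: x=2 → posterior Dirichlet(21/5, 3, 11/5, 7/2, 7/2)
obs 6: x=3 → posterior Dirichlet(21/5, 3, 11/5, 9/2, 7/2)

alpha_1=21/5, alpha_2=3, alpha_3=11/5, alpha_4=9/2, alpha_5=7/2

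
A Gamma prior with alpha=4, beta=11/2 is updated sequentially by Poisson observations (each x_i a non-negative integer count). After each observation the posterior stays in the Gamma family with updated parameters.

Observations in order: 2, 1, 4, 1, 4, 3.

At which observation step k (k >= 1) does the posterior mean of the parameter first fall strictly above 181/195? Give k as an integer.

k = 2

obs 1: x=2 → posterior Gamma(6, 13/2)
obs 2: x=1 → posterior Gamma(7, 15/2)
obs 3: x=4 → posterior Gamma(11, 17/2)
obs 4: x=1 → posterior Gamma(12, 19/2)
obs 5: x=4 → posterior Gamma(16, 21/2)
obs 6: x=3 → posterior Gamma(19, 23/2)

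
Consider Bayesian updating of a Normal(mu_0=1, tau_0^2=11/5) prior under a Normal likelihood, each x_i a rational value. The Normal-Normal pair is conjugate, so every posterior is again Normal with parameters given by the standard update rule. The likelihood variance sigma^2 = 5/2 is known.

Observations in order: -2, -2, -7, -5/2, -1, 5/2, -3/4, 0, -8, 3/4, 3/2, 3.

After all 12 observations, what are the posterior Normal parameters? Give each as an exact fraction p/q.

mu_0=-316/289, tau_0^2=55/289

obs 1: x=-2 → posterior Normal(-19/47, 55/47)
obs 2: x=-2 → posterior Normal(-21/23, 55/69)
obs 3: x=-7 → posterior Normal(-31/13, 55/91)
obs 4: x=-5/2 → posterior Normal(-272/113, 55/113)
obs 5: x=-1 → posterior Normal(-98/45, 11/27)
obs 6: x=5/2 → posterior Normal(-239/157, 55/157)
obs 7: x=-3/4 → posterior Normal(-511/358, 55/179)
obs 8: x=0 → posterior Normal(-511/402, 55/201)
obs 9: x=-8 → posterior Normal(-863/446, 55/223)
obs 10: x=3/4 → posterior Normal(-83/49, 11/49)
obs 11: x=3/2 → posterior Normal(-382/267, 55/267)
obs 12: x=3 → posterior Normal(-316/289, 55/289)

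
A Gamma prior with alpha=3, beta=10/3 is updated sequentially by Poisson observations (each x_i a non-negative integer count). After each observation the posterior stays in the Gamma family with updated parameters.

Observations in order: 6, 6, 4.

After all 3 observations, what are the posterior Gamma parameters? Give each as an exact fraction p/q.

obs 1: x=6 → posterior Gamma(9, 13/3)
obs 2: x=6 → posterior Gamma(15, 16/3)
obs 3: x=4 → posterior Gamma(19, 19/3)

alpha=19, beta=19/3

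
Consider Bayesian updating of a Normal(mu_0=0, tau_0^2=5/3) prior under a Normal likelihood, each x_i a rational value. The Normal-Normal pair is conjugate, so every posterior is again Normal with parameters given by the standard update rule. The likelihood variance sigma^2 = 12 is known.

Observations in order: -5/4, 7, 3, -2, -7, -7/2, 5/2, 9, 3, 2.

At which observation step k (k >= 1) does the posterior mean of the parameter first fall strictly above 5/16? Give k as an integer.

obs 1: x=-5/4 → posterior Normal(-25/164, 60/41)
obs 2: x=7 → posterior Normal(5/8, 30/23)
obs 3: x=3 → posterior Normal(175/204, 20/17)
obs 4: x=-2 → posterior Normal(135/224, 15/14)
obs 5: x=-7 → posterior Normal(-5/244, 60/61)
obs 6: x=-7/2 → posterior Normal(-25/88, 10/11)
obs 7: x=5/2 → posterior Normal(-25/284, 60/71)
obs 8: x=9 → posterior Normal(155/304, 15/19)
obs 9: x=3 → posterior Normal(215/324, 20/27)
obs 10: x=2 → posterior Normal(255/344, 30/43)

k = 2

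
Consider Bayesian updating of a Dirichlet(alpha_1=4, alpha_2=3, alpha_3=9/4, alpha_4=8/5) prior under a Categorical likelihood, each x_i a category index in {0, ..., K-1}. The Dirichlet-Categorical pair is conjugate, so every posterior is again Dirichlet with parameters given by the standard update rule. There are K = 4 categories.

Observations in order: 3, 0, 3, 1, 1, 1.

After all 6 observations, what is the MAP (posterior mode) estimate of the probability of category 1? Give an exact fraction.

100/257

obs 1: x=3 → posterior Dirichlet(4, 3, 9/4, 13/5)
obs 2: x=0 → posterior Dirichlet(5, 3, 9/4, 13/5)
obs 3: x=3 → posterior Dirichlet(5, 3, 9/4, 18/5)
obs 4: x=1 → posterior Dirichlet(5, 4, 9/4, 18/5)
obs 5: x=1 → posterior Dirichlet(5, 5, 9/4, 18/5)
obs 6: x=1 → posterior Dirichlet(5, 6, 9/4, 18/5)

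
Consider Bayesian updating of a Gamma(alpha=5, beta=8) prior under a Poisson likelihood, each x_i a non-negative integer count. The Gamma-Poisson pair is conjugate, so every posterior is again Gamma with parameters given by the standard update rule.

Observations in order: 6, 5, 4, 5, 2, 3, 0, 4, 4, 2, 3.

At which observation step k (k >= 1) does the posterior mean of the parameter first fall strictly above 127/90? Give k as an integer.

k = 2

obs 1: x=6 → posterior Gamma(11, 9)
obs 2: x=5 → posterior Gamma(16, 10)
obs 3: x=4 → posterior Gamma(20, 11)
obs 4: x=5 → posterior Gamma(25, 12)
obs 5: x=2 → posterior Gamma(27, 13)
obs 6: x=3 → posterior Gamma(30, 14)
obs 7: x=0 → posterior Gamma(30, 15)
obs 8: x=4 → posterior Gamma(34, 16)
obs 9: x=4 → posterior Gamma(38, 17)
obs 10: x=2 → posterior Gamma(40, 18)
obs 11: x=3 → posterior Gamma(43, 19)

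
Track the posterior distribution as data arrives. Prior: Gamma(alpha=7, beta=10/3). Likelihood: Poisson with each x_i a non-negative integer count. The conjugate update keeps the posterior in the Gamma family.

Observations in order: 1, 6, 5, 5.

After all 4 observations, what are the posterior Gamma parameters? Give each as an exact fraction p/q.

alpha=24, beta=22/3

obs 1: x=1 → posterior Gamma(8, 13/3)
obs 2: x=6 → posterior Gamma(14, 16/3)
obs 3: x=5 → posterior Gamma(19, 19/3)
obs 4: x=5 → posterior Gamma(24, 22/3)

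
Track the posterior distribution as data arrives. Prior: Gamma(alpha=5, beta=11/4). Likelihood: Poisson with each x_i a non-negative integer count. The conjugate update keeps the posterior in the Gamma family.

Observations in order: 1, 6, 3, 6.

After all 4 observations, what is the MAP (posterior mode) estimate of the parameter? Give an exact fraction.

80/27

obs 1: x=1 → posterior Gamma(6, 15/4)
obs 2: x=6 → posterior Gamma(12, 19/4)
obs 3: x=3 → posterior Gamma(15, 23/4)
obs 4: x=6 → posterior Gamma(21, 27/4)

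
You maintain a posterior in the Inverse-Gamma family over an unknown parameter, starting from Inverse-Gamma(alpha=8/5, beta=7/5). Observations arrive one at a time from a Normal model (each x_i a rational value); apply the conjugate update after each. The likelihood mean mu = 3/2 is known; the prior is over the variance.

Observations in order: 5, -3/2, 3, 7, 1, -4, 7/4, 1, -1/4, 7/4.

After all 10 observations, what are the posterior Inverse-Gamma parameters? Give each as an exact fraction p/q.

alpha=33/5, beta=7239/160

obs 1: x=5 → posterior Inverse-Gamma(21/10, 301/40)
obs 2: x=-3/2 → posterior Inverse-Gamma(13/5, 481/40)
obs 3: x=3 → posterior Inverse-Gamma(31/10, 263/20)
obs 4: x=7 → posterior Inverse-Gamma(18/5, 1131/40)
obs 5: x=1 → posterior Inverse-Gamma(41/10, 142/5)
obs 6: x=-4 → posterior Inverse-Gamma(23/5, 1741/40)
obs 7: x=7/4 → posterior Inverse-Gamma(51/10, 6969/160)
obs 8: x=1 → posterior Inverse-Gamma(28/5, 6989/160)
obs 9: x=-1/4 → posterior Inverse-Gamma(61/10, 3617/80)
obs 10: x=7/4 → posterior Inverse-Gamma(33/5, 7239/160)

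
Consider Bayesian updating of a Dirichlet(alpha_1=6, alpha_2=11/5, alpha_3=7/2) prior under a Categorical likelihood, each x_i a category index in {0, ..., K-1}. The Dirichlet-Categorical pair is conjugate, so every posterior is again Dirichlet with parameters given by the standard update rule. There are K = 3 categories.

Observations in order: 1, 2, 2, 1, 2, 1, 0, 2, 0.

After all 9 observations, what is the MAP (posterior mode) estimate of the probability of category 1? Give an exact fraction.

obs 1: x=1 → posterior Dirichlet(6, 16/5, 7/2)
obs 2: x=2 → posterior Dirichlet(6, 16/5, 9/2)
obs 3: x=2 → posterior Dirichlet(6, 16/5, 11/2)
obs 4: x=1 → posterior Dirichlet(6, 21/5, 11/2)
obs 5: x=2 → posterior Dirichlet(6, 21/5, 13/2)
obs 6: x=1 → posterior Dirichlet(6, 26/5, 13/2)
obs 7: x=0 → posterior Dirichlet(7, 26/5, 13/2)
obs 8: x=2 → posterior Dirichlet(7, 26/5, 15/2)
obs 9: x=0 → posterior Dirichlet(8, 26/5, 15/2)

14/59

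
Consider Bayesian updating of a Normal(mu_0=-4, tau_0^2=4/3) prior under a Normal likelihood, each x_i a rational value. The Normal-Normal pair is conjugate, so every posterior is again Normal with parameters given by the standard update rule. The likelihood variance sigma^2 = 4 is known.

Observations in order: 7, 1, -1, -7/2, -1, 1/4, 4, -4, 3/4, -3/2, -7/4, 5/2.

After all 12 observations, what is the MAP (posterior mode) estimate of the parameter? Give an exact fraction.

-37/60

obs 1: x=7 → posterior Normal(-5/4, 1)
obs 2: x=1 → posterior Normal(-4/5, 4/5)
obs 3: x=-1 → posterior Normal(-5/6, 2/3)
obs 4: x=-7/2 → posterior Normal(-17/14, 4/7)
obs 5: x=-1 → posterior Normal(-19/16, 1/2)
obs 6: x=1/4 → posterior Normal(-37/36, 4/9)
obs 7: x=4 → posterior Normal(-21/40, 2/5)
obs 8: x=-4 → posterior Normal(-37/44, 4/11)
obs 9: x=3/4 → posterior Normal(-17/24, 1/3)
obs 10: x=-3/2 → posterior Normal(-10/13, 4/13)
obs 11: x=-7/4 → posterior Normal(-47/56, 2/7)
obs 12: x=5/2 → posterior Normal(-37/60, 4/15)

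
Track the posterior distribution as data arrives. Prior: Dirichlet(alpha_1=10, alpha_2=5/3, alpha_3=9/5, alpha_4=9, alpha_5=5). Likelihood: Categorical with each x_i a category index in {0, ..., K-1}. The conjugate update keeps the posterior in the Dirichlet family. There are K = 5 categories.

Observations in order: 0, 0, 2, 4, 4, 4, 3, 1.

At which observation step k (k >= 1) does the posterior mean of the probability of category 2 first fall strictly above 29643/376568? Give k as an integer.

k = 3

obs 1: x=0 → posterior Dirichlet(11, 5/3, 9/5, 9, 5)
obs 2: x=0 → posterior Dirichlet(12, 5/3, 9/5, 9, 5)
obs 3: x=2 → posterior Dirichlet(12, 5/3, 14/5, 9, 5)
obs 4: x=4 → posterior Dirichlet(12, 5/3, 14/5, 9, 6)
obs 5: x=4 → posterior Dirichlet(12, 5/3, 14/5, 9, 7)
obs 6: x=4 → posterior Dirichlet(12, 5/3, 14/5, 9, 8)
obs 7: x=3 → posterior Dirichlet(12, 5/3, 14/5, 10, 8)
obs 8: x=1 → posterior Dirichlet(12, 8/3, 14/5, 10, 8)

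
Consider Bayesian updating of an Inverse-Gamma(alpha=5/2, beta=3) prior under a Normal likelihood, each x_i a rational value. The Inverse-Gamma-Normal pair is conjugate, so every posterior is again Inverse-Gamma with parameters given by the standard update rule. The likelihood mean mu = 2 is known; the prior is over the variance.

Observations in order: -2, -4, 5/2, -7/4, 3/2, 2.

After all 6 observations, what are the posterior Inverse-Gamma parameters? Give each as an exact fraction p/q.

obs 1: x=-2 → posterior Inverse-Gamma(3, 11)
obs 2: x=-4 → posterior Inverse-Gamma(7/2, 29)
obs 3: x=5/2 → posterior Inverse-Gamma(4, 233/8)
obs 4: x=-7/4 → posterior Inverse-Gamma(9/2, 1157/32)
obs 5: x=3/2 → posterior Inverse-Gamma(5, 1161/32)
obs 6: x=2 → posterior Inverse-Gamma(11/2, 1161/32)

alpha=11/2, beta=1161/32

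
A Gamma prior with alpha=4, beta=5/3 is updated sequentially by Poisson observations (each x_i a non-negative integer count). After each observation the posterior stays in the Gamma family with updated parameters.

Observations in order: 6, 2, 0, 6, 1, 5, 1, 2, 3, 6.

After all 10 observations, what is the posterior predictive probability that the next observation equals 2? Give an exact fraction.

obs 1: x=6 → posterior Gamma(10, 8/3)
obs 2: x=2 → posterior Gamma(12, 11/3)
obs 3: x=0 → posterior Gamma(12, 14/3)
obs 4: x=6 → posterior Gamma(18, 17/3)
obs 5: x=1 → posterior Gamma(19, 20/3)
obs 6: x=5 → posterior Gamma(24, 23/3)
obs 7: x=1 → posterior Gamma(25, 26/3)
obs 8: x=2 → posterior Gamma(27, 29/3)
obs 9: x=3 → posterior Gamma(30, 32/3)
obs 10: x=6 → posterior Gamma(36, 35/3)

115647524144753427461862637932909958180971443653106689453125/537955900989996991030214626428061889557743684415208032305152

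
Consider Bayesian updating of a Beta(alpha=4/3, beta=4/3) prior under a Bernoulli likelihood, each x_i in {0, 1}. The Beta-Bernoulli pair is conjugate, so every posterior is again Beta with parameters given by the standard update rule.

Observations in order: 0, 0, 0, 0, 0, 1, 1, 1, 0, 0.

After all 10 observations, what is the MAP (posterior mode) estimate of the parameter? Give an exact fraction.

5/16

obs 1: x=0 → posterior Beta(4/3, 7/3)
obs 2: x=0 → posterior Beta(4/3, 10/3)
obs 3: x=0 → posterior Beta(4/3, 13/3)
obs 4: x=0 → posterior Beta(4/3, 16/3)
obs 5: x=0 → posterior Beta(4/3, 19/3)
obs 6: x=1 → posterior Beta(7/3, 19/3)
obs 7: x=1 → posterior Beta(10/3, 19/3)
obs 8: x=1 → posterior Beta(13/3, 19/3)
obs 9: x=0 → posterior Beta(13/3, 22/3)
obs 10: x=0 → posterior Beta(13/3, 25/3)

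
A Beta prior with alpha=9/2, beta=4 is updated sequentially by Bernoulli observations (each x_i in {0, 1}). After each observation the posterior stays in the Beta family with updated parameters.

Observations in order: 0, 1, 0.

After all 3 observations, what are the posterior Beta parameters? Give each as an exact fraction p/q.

obs 1: x=0 → posterior Beta(9/2, 5)
obs 2: x=1 → posterior Beta(11/2, 5)
obs 3: x=0 → posterior Beta(11/2, 6)

alpha=11/2, beta=6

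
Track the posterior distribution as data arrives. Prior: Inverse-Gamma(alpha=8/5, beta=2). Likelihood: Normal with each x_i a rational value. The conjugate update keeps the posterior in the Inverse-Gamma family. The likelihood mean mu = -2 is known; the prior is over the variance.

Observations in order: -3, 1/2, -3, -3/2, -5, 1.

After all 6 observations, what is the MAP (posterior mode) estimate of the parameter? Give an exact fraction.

305/112

obs 1: x=-3 → posterior Inverse-Gamma(21/10, 5/2)
obs 2: x=1/2 → posterior Inverse-Gamma(13/5, 45/8)
obs 3: x=-3 → posterior Inverse-Gamma(31/10, 49/8)
obs 4: x=-3/2 → posterior Inverse-Gamma(18/5, 25/4)
obs 5: x=-5 → posterior Inverse-Gamma(41/10, 43/4)
obs 6: x=1 → posterior Inverse-Gamma(23/5, 61/4)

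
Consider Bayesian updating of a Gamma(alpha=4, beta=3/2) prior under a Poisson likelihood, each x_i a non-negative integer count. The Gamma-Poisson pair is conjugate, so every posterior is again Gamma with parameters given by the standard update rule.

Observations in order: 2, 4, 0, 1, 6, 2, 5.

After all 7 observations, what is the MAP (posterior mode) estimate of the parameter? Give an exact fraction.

obs 1: x=2 → posterior Gamma(6, 5/2)
obs 2: x=4 → posterior Gamma(10, 7/2)
obs 3: x=0 → posterior Gamma(10, 9/2)
obs 4: x=1 → posterior Gamma(11, 11/2)
obs 5: x=6 → posterior Gamma(17, 13/2)
obs 6: x=2 → posterior Gamma(19, 15/2)
obs 7: x=5 → posterior Gamma(24, 17/2)

46/17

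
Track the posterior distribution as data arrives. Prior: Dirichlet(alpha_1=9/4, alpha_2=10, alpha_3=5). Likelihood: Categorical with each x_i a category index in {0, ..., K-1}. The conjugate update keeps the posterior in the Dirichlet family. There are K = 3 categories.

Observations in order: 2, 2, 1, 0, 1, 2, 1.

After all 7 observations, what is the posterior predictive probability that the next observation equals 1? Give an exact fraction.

52/97

obs 1: x=2 → posterior Dirichlet(9/4, 10, 6)
obs 2: x=2 → posterior Dirichlet(9/4, 10, 7)
obs 3: x=1 → posterior Dirichlet(9/4, 11, 7)
obs 4: x=0 → posterior Dirichlet(13/4, 11, 7)
obs 5: x=1 → posterior Dirichlet(13/4, 12, 7)
obs 6: x=2 → posterior Dirichlet(13/4, 12, 8)
obs 7: x=1 → posterior Dirichlet(13/4, 13, 8)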